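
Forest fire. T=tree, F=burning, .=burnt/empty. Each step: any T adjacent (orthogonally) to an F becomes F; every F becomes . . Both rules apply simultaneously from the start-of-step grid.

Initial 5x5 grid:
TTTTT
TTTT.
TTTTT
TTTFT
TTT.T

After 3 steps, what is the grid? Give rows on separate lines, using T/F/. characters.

Step 1: 3 trees catch fire, 1 burn out
  TTTTT
  TTTT.
  TTTFT
  TTF.F
  TTT.T
Step 2: 6 trees catch fire, 3 burn out
  TTTTT
  TTTF.
  TTF.F
  TF...
  TTF.F
Step 3: 5 trees catch fire, 6 burn out
  TTTFT
  TTF..
  TF...
  F....
  TF...

TTTFT
TTF..
TF...
F....
TF...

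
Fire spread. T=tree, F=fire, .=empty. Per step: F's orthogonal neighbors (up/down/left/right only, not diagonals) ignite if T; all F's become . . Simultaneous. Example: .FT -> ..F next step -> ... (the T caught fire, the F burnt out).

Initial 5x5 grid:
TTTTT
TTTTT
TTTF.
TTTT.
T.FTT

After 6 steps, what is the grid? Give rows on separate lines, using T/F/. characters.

Step 1: 5 trees catch fire, 2 burn out
  TTTTT
  TTTFT
  TTF..
  TTFF.
  T..FT
Step 2: 6 trees catch fire, 5 burn out
  TTTFT
  TTF.F
  TF...
  TF...
  T...F
Step 3: 5 trees catch fire, 6 burn out
  TTF.F
  TF...
  F....
  F....
  T....
Step 4: 3 trees catch fire, 5 burn out
  TF...
  F....
  .....
  .....
  F....
Step 5: 1 trees catch fire, 3 burn out
  F....
  .....
  .....
  .....
  .....
Step 6: 0 trees catch fire, 1 burn out
  .....
  .....
  .....
  .....
  .....

.....
.....
.....
.....
.....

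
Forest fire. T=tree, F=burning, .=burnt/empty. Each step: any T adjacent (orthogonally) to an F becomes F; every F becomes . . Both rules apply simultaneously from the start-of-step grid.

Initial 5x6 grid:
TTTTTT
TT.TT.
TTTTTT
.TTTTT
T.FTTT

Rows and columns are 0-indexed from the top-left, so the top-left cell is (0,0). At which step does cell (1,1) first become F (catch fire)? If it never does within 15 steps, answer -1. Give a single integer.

Step 1: cell (1,1)='T' (+2 fires, +1 burnt)
Step 2: cell (1,1)='T' (+4 fires, +2 burnt)
Step 3: cell (1,1)='T' (+4 fires, +4 burnt)
Step 4: cell (1,1)='F' (+5 fires, +4 burnt)
  -> target ignites at step 4
Step 5: cell (1,1)='.' (+5 fires, +5 burnt)
Step 6: cell (1,1)='.' (+3 fires, +5 burnt)
Step 7: cell (1,1)='.' (+1 fires, +3 burnt)
Step 8: cell (1,1)='.' (+0 fires, +1 burnt)
  fire out at step 8

4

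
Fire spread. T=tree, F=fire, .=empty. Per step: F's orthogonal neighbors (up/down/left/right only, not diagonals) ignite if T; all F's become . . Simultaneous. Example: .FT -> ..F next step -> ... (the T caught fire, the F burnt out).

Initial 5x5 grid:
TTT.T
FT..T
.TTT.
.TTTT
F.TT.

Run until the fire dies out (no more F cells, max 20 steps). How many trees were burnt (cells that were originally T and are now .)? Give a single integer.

Step 1: +2 fires, +2 burnt (F count now 2)
Step 2: +2 fires, +2 burnt (F count now 2)
Step 3: +3 fires, +2 burnt (F count now 3)
Step 4: +2 fires, +3 burnt (F count now 2)
Step 5: +2 fires, +2 burnt (F count now 2)
Step 6: +2 fires, +2 burnt (F count now 2)
Step 7: +0 fires, +2 burnt (F count now 0)
Fire out after step 7
Initially T: 15, now '.': 23
Total burnt (originally-T cells now '.'): 13

Answer: 13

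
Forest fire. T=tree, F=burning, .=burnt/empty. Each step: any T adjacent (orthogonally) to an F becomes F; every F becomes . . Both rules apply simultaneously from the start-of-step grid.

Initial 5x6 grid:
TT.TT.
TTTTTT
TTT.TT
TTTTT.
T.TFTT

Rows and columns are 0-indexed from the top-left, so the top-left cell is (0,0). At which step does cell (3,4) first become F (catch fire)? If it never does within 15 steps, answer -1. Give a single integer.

Step 1: cell (3,4)='T' (+3 fires, +1 burnt)
Step 2: cell (3,4)='F' (+3 fires, +3 burnt)
  -> target ignites at step 2
Step 3: cell (3,4)='.' (+3 fires, +3 burnt)
Step 4: cell (3,4)='.' (+5 fires, +3 burnt)
Step 5: cell (3,4)='.' (+6 fires, +5 burnt)
Step 6: cell (3,4)='.' (+3 fires, +6 burnt)
Step 7: cell (3,4)='.' (+1 fires, +3 burnt)
Step 8: cell (3,4)='.' (+0 fires, +1 burnt)
  fire out at step 8

2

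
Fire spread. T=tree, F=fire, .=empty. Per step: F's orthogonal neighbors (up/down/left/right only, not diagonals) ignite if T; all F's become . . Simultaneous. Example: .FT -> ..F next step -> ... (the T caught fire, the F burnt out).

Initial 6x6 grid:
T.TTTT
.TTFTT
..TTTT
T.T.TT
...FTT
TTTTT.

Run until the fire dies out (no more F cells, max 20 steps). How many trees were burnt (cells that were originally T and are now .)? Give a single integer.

Answer: 22

Derivation:
Step 1: +6 fires, +2 burnt (F count now 6)
Step 2: +10 fires, +6 burnt (F count now 10)
Step 3: +5 fires, +10 burnt (F count now 5)
Step 4: +1 fires, +5 burnt (F count now 1)
Step 5: +0 fires, +1 burnt (F count now 0)
Fire out after step 5
Initially T: 24, now '.': 34
Total burnt (originally-T cells now '.'): 22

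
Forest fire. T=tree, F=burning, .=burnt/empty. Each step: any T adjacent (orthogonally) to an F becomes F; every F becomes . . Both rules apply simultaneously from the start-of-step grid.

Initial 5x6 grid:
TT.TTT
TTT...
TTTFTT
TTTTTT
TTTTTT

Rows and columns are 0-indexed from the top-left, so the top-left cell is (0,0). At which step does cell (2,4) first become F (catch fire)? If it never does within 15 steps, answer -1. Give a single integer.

Step 1: cell (2,4)='F' (+3 fires, +1 burnt)
  -> target ignites at step 1
Step 2: cell (2,4)='.' (+6 fires, +3 burnt)
Step 3: cell (2,4)='.' (+6 fires, +6 burnt)
Step 4: cell (2,4)='.' (+5 fires, +6 burnt)
Step 5: cell (2,4)='.' (+2 fires, +5 burnt)
Step 6: cell (2,4)='.' (+0 fires, +2 burnt)
  fire out at step 6

1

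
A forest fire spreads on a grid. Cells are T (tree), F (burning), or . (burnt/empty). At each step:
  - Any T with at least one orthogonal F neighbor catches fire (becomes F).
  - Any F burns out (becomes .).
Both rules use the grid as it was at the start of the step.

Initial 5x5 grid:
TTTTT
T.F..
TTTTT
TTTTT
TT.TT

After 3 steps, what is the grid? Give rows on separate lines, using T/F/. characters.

Step 1: 2 trees catch fire, 1 burn out
  TTFTT
  T....
  TTFTT
  TTTTT
  TT.TT
Step 2: 5 trees catch fire, 2 burn out
  TF.FT
  T....
  TF.FT
  TTFTT
  TT.TT
Step 3: 6 trees catch fire, 5 burn out
  F...F
  T....
  F...F
  TF.FT
  TT.TT

F...F
T....
F...F
TF.FT
TT.TT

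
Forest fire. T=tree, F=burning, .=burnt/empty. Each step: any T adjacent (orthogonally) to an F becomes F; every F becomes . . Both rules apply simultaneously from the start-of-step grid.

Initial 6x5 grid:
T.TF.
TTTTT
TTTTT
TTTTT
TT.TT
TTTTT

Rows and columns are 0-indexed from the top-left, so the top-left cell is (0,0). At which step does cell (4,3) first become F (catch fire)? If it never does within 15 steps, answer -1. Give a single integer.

Step 1: cell (4,3)='T' (+2 fires, +1 burnt)
Step 2: cell (4,3)='T' (+3 fires, +2 burnt)
Step 3: cell (4,3)='T' (+4 fires, +3 burnt)
Step 4: cell (4,3)='F' (+5 fires, +4 burnt)
  -> target ignites at step 4
Step 5: cell (4,3)='.' (+5 fires, +5 burnt)
Step 6: cell (4,3)='.' (+4 fires, +5 burnt)
Step 7: cell (4,3)='.' (+2 fires, +4 burnt)
Step 8: cell (4,3)='.' (+1 fires, +2 burnt)
Step 9: cell (4,3)='.' (+0 fires, +1 burnt)
  fire out at step 9

4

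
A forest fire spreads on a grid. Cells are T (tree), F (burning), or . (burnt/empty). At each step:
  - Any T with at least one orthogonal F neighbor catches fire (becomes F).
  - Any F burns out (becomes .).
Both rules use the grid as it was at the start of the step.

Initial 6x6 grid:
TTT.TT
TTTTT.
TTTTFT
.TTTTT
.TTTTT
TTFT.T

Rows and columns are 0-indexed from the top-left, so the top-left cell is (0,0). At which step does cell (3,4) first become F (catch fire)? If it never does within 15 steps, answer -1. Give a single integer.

Step 1: cell (3,4)='F' (+7 fires, +2 burnt)
  -> target ignites at step 1
Step 2: cell (3,4)='.' (+10 fires, +7 burnt)
Step 3: cell (3,4)='.' (+5 fires, +10 burnt)
Step 4: cell (3,4)='.' (+4 fires, +5 burnt)
Step 5: cell (3,4)='.' (+2 fires, +4 burnt)
Step 6: cell (3,4)='.' (+1 fires, +2 burnt)
Step 7: cell (3,4)='.' (+0 fires, +1 burnt)
  fire out at step 7

1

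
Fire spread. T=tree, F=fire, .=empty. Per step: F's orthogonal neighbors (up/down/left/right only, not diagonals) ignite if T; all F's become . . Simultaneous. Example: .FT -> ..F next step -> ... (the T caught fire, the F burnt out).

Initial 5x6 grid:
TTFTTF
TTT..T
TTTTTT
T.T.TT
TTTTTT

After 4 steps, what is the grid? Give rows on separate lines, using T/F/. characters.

Step 1: 5 trees catch fire, 2 burn out
  TF.FF.
  TTF..F
  TTTTTT
  T.T.TT
  TTTTTT
Step 2: 4 trees catch fire, 5 burn out
  F.....
  TF....
  TTFTTF
  T.T.TT
  TTTTTT
Step 3: 6 trees catch fire, 4 burn out
  ......
  F.....
  TF.FF.
  T.F.TF
  TTTTTT
Step 4: 4 trees catch fire, 6 burn out
  ......
  ......
  F.....
  T...F.
  TTFTTF

......
......
F.....
T...F.
TTFTTF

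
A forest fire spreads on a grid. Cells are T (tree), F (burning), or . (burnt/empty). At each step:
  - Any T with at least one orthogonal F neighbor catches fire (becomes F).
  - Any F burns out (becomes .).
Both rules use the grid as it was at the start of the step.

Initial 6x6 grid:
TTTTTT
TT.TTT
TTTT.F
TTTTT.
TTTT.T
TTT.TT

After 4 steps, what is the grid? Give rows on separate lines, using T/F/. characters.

Step 1: 1 trees catch fire, 1 burn out
  TTTTTT
  TT.TTF
  TTTT..
  TTTTT.
  TTTT.T
  TTT.TT
Step 2: 2 trees catch fire, 1 burn out
  TTTTTF
  TT.TF.
  TTTT..
  TTTTT.
  TTTT.T
  TTT.TT
Step 3: 2 trees catch fire, 2 burn out
  TTTTF.
  TT.F..
  TTTT..
  TTTTT.
  TTTT.T
  TTT.TT
Step 4: 2 trees catch fire, 2 burn out
  TTTF..
  TT....
  TTTF..
  TTTTT.
  TTTT.T
  TTT.TT

TTTF..
TT....
TTTF..
TTTTT.
TTTT.T
TTT.TT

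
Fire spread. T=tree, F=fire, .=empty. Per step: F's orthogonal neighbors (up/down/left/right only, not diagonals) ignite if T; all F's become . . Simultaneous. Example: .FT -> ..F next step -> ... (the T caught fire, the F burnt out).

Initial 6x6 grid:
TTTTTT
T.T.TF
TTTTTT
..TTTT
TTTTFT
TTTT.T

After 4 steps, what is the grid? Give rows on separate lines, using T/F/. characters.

Step 1: 6 trees catch fire, 2 burn out
  TTTTTF
  T.T.F.
  TTTTTF
  ..TTFT
  TTTF.F
  TTTT.T
Step 2: 7 trees catch fire, 6 burn out
  TTTTF.
  T.T...
  TTTTF.
  ..TF.F
  TTF...
  TTTF.F
Step 3: 5 trees catch fire, 7 burn out
  TTTF..
  T.T...
  TTTF..
  ..F...
  TF....
  TTF...
Step 4: 4 trees catch fire, 5 burn out
  TTF...
  T.T...
  TTF...
  ......
  F.....
  TF....

TTF...
T.T...
TTF...
......
F.....
TF....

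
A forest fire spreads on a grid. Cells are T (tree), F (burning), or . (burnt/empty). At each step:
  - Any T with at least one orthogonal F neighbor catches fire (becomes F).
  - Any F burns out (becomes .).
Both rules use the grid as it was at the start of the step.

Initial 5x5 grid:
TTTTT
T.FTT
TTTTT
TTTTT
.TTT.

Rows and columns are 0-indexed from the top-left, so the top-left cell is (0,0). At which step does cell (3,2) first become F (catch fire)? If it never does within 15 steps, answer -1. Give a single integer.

Step 1: cell (3,2)='T' (+3 fires, +1 burnt)
Step 2: cell (3,2)='F' (+6 fires, +3 burnt)
  -> target ignites at step 2
Step 3: cell (3,2)='.' (+7 fires, +6 burnt)
Step 4: cell (3,2)='.' (+5 fires, +7 burnt)
Step 5: cell (3,2)='.' (+0 fires, +5 burnt)
  fire out at step 5

2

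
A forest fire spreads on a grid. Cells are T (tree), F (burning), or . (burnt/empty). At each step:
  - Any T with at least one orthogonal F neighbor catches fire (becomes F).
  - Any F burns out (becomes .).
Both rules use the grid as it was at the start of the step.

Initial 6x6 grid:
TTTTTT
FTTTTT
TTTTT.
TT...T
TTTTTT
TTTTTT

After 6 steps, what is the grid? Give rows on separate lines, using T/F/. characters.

Step 1: 3 trees catch fire, 1 burn out
  FTTTTT
  .FTTTT
  FTTTT.
  TT...T
  TTTTTT
  TTTTTT
Step 2: 4 trees catch fire, 3 burn out
  .FTTTT
  ..FTTT
  .FTTT.
  FT...T
  TTTTTT
  TTTTTT
Step 3: 5 trees catch fire, 4 burn out
  ..FTTT
  ...FTT
  ..FTT.
  .F...T
  FTTTTT
  TTTTTT
Step 4: 5 trees catch fire, 5 burn out
  ...FTT
  ....FT
  ...FT.
  .....T
  .FTTTT
  FTTTTT
Step 5: 5 trees catch fire, 5 burn out
  ....FT
  .....F
  ....F.
  .....T
  ..FTTT
  .FTTTT
Step 6: 3 trees catch fire, 5 burn out
  .....F
  ......
  ......
  .....T
  ...FTT
  ..FTTT

.....F
......
......
.....T
...FTT
..FTTT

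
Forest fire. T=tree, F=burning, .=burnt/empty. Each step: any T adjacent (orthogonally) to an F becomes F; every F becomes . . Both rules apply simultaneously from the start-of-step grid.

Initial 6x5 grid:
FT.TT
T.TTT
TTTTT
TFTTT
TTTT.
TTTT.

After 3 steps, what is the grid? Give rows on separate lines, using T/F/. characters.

Step 1: 6 trees catch fire, 2 burn out
  .F.TT
  F.TTT
  TFTTT
  F.FTT
  TFTT.
  TTTT.
Step 2: 6 trees catch fire, 6 burn out
  ...TT
  ..TTT
  F.FTT
  ...FT
  F.FT.
  TFTT.
Step 3: 6 trees catch fire, 6 burn out
  ...TT
  ..FTT
  ...FT
  ....F
  ...F.
  F.FT.

...TT
..FTT
...FT
....F
...F.
F.FT.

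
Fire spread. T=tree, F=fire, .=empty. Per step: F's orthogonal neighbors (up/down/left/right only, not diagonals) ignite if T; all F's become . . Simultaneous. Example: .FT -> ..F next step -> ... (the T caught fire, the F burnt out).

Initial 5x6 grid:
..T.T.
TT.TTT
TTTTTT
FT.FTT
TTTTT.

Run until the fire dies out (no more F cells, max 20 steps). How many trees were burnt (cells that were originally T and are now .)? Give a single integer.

Answer: 20

Derivation:
Step 1: +6 fires, +2 burnt (F count now 6)
Step 2: +9 fires, +6 burnt (F count now 9)
Step 3: +3 fires, +9 burnt (F count now 3)
Step 4: +2 fires, +3 burnt (F count now 2)
Step 5: +0 fires, +2 burnt (F count now 0)
Fire out after step 5
Initially T: 21, now '.': 29
Total burnt (originally-T cells now '.'): 20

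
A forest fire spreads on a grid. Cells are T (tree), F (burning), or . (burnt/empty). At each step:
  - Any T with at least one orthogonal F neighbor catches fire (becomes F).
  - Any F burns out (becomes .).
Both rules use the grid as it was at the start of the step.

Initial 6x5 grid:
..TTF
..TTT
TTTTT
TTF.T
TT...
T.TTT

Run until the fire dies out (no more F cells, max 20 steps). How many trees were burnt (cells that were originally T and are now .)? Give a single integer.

Step 1: +4 fires, +2 burnt (F count now 4)
Step 2: +8 fires, +4 burnt (F count now 8)
Step 3: +3 fires, +8 burnt (F count now 3)
Step 4: +1 fires, +3 burnt (F count now 1)
Step 5: +0 fires, +1 burnt (F count now 0)
Fire out after step 5
Initially T: 19, now '.': 27
Total burnt (originally-T cells now '.'): 16

Answer: 16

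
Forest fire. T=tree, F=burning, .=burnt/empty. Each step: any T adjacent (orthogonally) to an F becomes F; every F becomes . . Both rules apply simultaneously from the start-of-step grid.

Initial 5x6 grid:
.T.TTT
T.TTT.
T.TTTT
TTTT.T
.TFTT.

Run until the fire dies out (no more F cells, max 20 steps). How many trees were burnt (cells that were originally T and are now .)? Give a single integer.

Answer: 20

Derivation:
Step 1: +3 fires, +1 burnt (F count now 3)
Step 2: +4 fires, +3 burnt (F count now 4)
Step 3: +3 fires, +4 burnt (F count now 3)
Step 4: +3 fires, +3 burnt (F count now 3)
Step 5: +4 fires, +3 burnt (F count now 4)
Step 6: +2 fires, +4 burnt (F count now 2)
Step 7: +1 fires, +2 burnt (F count now 1)
Step 8: +0 fires, +1 burnt (F count now 0)
Fire out after step 8
Initially T: 21, now '.': 29
Total burnt (originally-T cells now '.'): 20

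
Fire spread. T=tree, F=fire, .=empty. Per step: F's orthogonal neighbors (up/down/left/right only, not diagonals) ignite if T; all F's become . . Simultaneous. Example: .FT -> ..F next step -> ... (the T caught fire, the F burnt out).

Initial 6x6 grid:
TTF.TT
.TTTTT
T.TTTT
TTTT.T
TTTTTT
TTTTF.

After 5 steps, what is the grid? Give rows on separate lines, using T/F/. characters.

Step 1: 4 trees catch fire, 2 burn out
  TF..TT
  .TFTTT
  T.TTTT
  TTTT.T
  TTTTFT
  TTTF..
Step 2: 7 trees catch fire, 4 burn out
  F...TT
  .F.FTT
  T.FTTT
  TTTT.T
  TTTF.F
  TTF...
Step 3: 7 trees catch fire, 7 burn out
  ....TT
  ....FT
  T..FTT
  TTFF.F
  TTF...
  TF....
Step 4: 7 trees catch fire, 7 burn out
  ....FT
  .....F
  T...FF
  TF....
  TF....
  F.....
Step 5: 3 trees catch fire, 7 burn out
  .....F
  ......
  T.....
  F.....
  F.....
  ......

.....F
......
T.....
F.....
F.....
......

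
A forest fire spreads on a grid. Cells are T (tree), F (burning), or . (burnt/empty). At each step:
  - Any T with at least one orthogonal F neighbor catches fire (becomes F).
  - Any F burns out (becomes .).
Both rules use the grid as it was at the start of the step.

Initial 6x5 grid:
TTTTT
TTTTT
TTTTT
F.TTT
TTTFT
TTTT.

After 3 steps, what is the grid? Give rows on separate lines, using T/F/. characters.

Step 1: 6 trees catch fire, 2 burn out
  TTTTT
  TTTTT
  FTTTT
  ..TFT
  FTF.F
  TTTF.
Step 2: 8 trees catch fire, 6 burn out
  TTTTT
  FTTTT
  .FTFT
  ..F.F
  .F...
  FTF..
Step 3: 6 trees catch fire, 8 burn out
  FTTTT
  .FTFT
  ..F.F
  .....
  .....
  .F...

FTTTT
.FTFT
..F.F
.....
.....
.F...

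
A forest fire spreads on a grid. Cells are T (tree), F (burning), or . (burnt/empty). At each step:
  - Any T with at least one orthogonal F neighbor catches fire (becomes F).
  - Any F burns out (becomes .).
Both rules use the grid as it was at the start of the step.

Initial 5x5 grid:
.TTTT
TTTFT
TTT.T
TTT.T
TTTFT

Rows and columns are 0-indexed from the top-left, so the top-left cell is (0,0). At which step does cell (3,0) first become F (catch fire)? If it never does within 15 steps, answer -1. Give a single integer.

Step 1: cell (3,0)='T' (+5 fires, +2 burnt)
Step 2: cell (3,0)='T' (+8 fires, +5 burnt)
Step 3: cell (3,0)='T' (+5 fires, +8 burnt)
Step 4: cell (3,0)='F' (+2 fires, +5 burnt)
  -> target ignites at step 4
Step 5: cell (3,0)='.' (+0 fires, +2 burnt)
  fire out at step 5

4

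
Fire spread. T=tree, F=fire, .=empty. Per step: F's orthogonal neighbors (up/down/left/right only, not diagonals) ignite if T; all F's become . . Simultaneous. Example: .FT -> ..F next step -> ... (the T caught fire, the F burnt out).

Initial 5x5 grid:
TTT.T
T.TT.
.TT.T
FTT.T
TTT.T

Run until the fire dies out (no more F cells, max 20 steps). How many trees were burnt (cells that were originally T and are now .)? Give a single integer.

Step 1: +2 fires, +1 burnt (F count now 2)
Step 2: +3 fires, +2 burnt (F count now 3)
Step 3: +2 fires, +3 burnt (F count now 2)
Step 4: +1 fires, +2 burnt (F count now 1)
Step 5: +2 fires, +1 burnt (F count now 2)
Step 6: +1 fires, +2 burnt (F count now 1)
Step 7: +1 fires, +1 burnt (F count now 1)
Step 8: +1 fires, +1 burnt (F count now 1)
Step 9: +0 fires, +1 burnt (F count now 0)
Fire out after step 9
Initially T: 17, now '.': 21
Total burnt (originally-T cells now '.'): 13

Answer: 13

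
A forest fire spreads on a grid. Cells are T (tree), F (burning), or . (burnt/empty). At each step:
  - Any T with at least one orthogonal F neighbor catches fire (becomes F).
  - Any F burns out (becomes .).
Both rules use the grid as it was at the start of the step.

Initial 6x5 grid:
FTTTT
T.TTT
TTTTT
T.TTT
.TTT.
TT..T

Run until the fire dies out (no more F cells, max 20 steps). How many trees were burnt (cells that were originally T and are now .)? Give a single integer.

Step 1: +2 fires, +1 burnt (F count now 2)
Step 2: +2 fires, +2 burnt (F count now 2)
Step 3: +4 fires, +2 burnt (F count now 4)
Step 4: +3 fires, +4 burnt (F count now 3)
Step 5: +3 fires, +3 burnt (F count now 3)
Step 6: +3 fires, +3 burnt (F count now 3)
Step 7: +3 fires, +3 burnt (F count now 3)
Step 8: +1 fires, +3 burnt (F count now 1)
Step 9: +1 fires, +1 burnt (F count now 1)
Step 10: +0 fires, +1 burnt (F count now 0)
Fire out after step 10
Initially T: 23, now '.': 29
Total burnt (originally-T cells now '.'): 22

Answer: 22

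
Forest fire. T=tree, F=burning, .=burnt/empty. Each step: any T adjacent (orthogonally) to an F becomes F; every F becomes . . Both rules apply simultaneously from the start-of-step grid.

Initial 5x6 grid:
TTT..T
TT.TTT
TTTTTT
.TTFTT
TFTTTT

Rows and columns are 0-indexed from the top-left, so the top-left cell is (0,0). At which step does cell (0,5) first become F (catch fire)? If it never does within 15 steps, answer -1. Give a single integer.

Step 1: cell (0,5)='T' (+7 fires, +2 burnt)
Step 2: cell (0,5)='T' (+6 fires, +7 burnt)
Step 3: cell (0,5)='T' (+5 fires, +6 burnt)
Step 4: cell (0,5)='T' (+3 fires, +5 burnt)
Step 5: cell (0,5)='F' (+3 fires, +3 burnt)
  -> target ignites at step 5
Step 6: cell (0,5)='.' (+0 fires, +3 burnt)
  fire out at step 6

5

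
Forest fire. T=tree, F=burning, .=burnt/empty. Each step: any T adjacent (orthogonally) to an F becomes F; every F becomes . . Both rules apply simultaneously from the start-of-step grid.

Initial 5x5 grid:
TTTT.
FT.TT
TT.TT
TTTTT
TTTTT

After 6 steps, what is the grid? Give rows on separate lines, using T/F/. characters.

Step 1: 3 trees catch fire, 1 burn out
  FTTT.
  .F.TT
  FT.TT
  TTTTT
  TTTTT
Step 2: 3 trees catch fire, 3 burn out
  .FTT.
  ...TT
  .F.TT
  FTTTT
  TTTTT
Step 3: 3 trees catch fire, 3 burn out
  ..FT.
  ...TT
  ...TT
  .FTTT
  FTTTT
Step 4: 3 trees catch fire, 3 burn out
  ...F.
  ...TT
  ...TT
  ..FTT
  .FTTT
Step 5: 3 trees catch fire, 3 burn out
  .....
  ...FT
  ...TT
  ...FT
  ..FTT
Step 6: 4 trees catch fire, 3 burn out
  .....
  ....F
  ...FT
  ....F
  ...FT

.....
....F
...FT
....F
...FT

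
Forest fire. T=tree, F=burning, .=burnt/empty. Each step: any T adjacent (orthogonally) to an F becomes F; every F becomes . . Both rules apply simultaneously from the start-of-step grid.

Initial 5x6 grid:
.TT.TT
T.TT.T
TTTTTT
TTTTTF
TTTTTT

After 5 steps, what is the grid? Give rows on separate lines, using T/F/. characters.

Step 1: 3 trees catch fire, 1 burn out
  .TT.TT
  T.TT.T
  TTTTTF
  TTTTF.
  TTTTTF
Step 2: 4 trees catch fire, 3 burn out
  .TT.TT
  T.TT.F
  TTTTF.
  TTTF..
  TTTTF.
Step 3: 4 trees catch fire, 4 burn out
  .TT.TF
  T.TT..
  TTTF..
  TTF...
  TTTF..
Step 4: 5 trees catch fire, 4 burn out
  .TT.F.
  T.TF..
  TTF...
  TF....
  TTF...
Step 5: 4 trees catch fire, 5 burn out
  .TT...
  T.F...
  TF....
  F.....
  TF....

.TT...
T.F...
TF....
F.....
TF....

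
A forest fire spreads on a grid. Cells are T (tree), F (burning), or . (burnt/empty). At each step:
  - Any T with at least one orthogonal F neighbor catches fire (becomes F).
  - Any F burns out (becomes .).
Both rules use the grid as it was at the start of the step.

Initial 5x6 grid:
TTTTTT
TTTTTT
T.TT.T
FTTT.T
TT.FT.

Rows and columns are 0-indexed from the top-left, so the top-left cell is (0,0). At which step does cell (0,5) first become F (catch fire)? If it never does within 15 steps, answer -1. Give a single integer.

Step 1: cell (0,5)='T' (+5 fires, +2 burnt)
Step 2: cell (0,5)='T' (+4 fires, +5 burnt)
Step 3: cell (0,5)='T' (+4 fires, +4 burnt)
Step 4: cell (0,5)='T' (+4 fires, +4 burnt)
Step 5: cell (0,5)='T' (+3 fires, +4 burnt)
Step 6: cell (0,5)='F' (+2 fires, +3 burnt)
  -> target ignites at step 6
Step 7: cell (0,5)='.' (+1 fires, +2 burnt)
Step 8: cell (0,5)='.' (+0 fires, +1 burnt)
  fire out at step 8

6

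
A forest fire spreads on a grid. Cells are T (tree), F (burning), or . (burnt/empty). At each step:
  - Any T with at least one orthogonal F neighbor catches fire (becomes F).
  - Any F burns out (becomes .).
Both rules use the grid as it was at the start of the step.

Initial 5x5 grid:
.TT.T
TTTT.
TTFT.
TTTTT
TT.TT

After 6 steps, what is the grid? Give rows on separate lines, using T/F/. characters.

Step 1: 4 trees catch fire, 1 burn out
  .TT.T
  TTFT.
  TF.F.
  TTFTT
  TT.TT
Step 2: 6 trees catch fire, 4 burn out
  .TF.T
  TF.F.
  F....
  TF.FT
  TT.TT
Step 3: 6 trees catch fire, 6 burn out
  .F..T
  F....
  .....
  F...F
  TF.FT
Step 4: 2 trees catch fire, 6 burn out
  ....T
  .....
  .....
  .....
  F...F
Step 5: 0 trees catch fire, 2 burn out
  ....T
  .....
  .....
  .....
  .....
Step 6: 0 trees catch fire, 0 burn out
  ....T
  .....
  .....
  .....
  .....

....T
.....
.....
.....
.....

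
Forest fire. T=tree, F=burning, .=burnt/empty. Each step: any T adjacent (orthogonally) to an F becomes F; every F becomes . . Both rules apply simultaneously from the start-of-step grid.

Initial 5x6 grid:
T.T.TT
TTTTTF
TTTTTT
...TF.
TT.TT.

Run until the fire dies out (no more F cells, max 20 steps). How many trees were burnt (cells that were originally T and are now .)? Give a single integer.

Step 1: +6 fires, +2 burnt (F count now 6)
Step 2: +4 fires, +6 burnt (F count now 4)
Step 3: +2 fires, +4 burnt (F count now 2)
Step 4: +3 fires, +2 burnt (F count now 3)
Step 5: +2 fires, +3 burnt (F count now 2)
Step 6: +1 fires, +2 burnt (F count now 1)
Step 7: +0 fires, +1 burnt (F count now 0)
Fire out after step 7
Initially T: 20, now '.': 28
Total burnt (originally-T cells now '.'): 18

Answer: 18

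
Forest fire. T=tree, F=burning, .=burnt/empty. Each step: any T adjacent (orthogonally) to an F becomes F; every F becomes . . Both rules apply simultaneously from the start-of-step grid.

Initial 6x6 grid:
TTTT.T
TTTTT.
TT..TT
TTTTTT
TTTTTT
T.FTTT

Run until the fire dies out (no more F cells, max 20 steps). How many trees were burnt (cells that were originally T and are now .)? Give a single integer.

Answer: 29

Derivation:
Step 1: +2 fires, +1 burnt (F count now 2)
Step 2: +4 fires, +2 burnt (F count now 4)
Step 3: +5 fires, +4 burnt (F count now 5)
Step 4: +5 fires, +5 burnt (F count now 5)
Step 5: +4 fires, +5 burnt (F count now 4)
Step 6: +5 fires, +4 burnt (F count now 5)
Step 7: +3 fires, +5 burnt (F count now 3)
Step 8: +1 fires, +3 burnt (F count now 1)
Step 9: +0 fires, +1 burnt (F count now 0)
Fire out after step 9
Initially T: 30, now '.': 35
Total burnt (originally-T cells now '.'): 29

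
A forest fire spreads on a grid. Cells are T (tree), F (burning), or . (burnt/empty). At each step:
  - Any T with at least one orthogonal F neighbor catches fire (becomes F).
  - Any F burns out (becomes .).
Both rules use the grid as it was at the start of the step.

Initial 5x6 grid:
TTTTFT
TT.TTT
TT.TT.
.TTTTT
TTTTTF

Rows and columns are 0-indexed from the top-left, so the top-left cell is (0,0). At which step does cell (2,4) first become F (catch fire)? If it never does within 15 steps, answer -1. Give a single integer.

Step 1: cell (2,4)='T' (+5 fires, +2 burnt)
Step 2: cell (2,4)='F' (+6 fires, +5 burnt)
  -> target ignites at step 2
Step 3: cell (2,4)='.' (+4 fires, +6 burnt)
Step 4: cell (2,4)='.' (+4 fires, +4 burnt)
Step 5: cell (2,4)='.' (+4 fires, +4 burnt)
Step 6: cell (2,4)='.' (+1 fires, +4 burnt)
Step 7: cell (2,4)='.' (+0 fires, +1 burnt)
  fire out at step 7

2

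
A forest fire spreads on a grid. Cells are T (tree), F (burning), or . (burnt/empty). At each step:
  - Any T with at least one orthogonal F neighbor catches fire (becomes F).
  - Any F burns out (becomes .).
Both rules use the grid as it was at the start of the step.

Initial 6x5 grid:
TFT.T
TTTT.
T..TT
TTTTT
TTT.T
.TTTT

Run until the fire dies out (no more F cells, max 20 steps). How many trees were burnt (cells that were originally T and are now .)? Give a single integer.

Answer: 22

Derivation:
Step 1: +3 fires, +1 burnt (F count now 3)
Step 2: +2 fires, +3 burnt (F count now 2)
Step 3: +2 fires, +2 burnt (F count now 2)
Step 4: +2 fires, +2 burnt (F count now 2)
Step 5: +4 fires, +2 burnt (F count now 4)
Step 6: +3 fires, +4 burnt (F count now 3)
Step 7: +3 fires, +3 burnt (F count now 3)
Step 8: +2 fires, +3 burnt (F count now 2)
Step 9: +1 fires, +2 burnt (F count now 1)
Step 10: +0 fires, +1 burnt (F count now 0)
Fire out after step 10
Initially T: 23, now '.': 29
Total burnt (originally-T cells now '.'): 22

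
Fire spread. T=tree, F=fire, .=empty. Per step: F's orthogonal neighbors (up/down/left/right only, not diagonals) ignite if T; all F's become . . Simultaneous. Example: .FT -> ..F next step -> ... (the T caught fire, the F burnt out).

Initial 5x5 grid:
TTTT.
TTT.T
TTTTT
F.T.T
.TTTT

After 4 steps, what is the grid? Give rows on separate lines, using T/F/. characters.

Step 1: 1 trees catch fire, 1 burn out
  TTTT.
  TTT.T
  FTTTT
  ..T.T
  .TTTT
Step 2: 2 trees catch fire, 1 burn out
  TTTT.
  FTT.T
  .FTTT
  ..T.T
  .TTTT
Step 3: 3 trees catch fire, 2 burn out
  FTTT.
  .FT.T
  ..FTT
  ..T.T
  .TTTT
Step 4: 4 trees catch fire, 3 burn out
  .FTT.
  ..F.T
  ...FT
  ..F.T
  .TTTT

.FTT.
..F.T
...FT
..F.T
.TTTT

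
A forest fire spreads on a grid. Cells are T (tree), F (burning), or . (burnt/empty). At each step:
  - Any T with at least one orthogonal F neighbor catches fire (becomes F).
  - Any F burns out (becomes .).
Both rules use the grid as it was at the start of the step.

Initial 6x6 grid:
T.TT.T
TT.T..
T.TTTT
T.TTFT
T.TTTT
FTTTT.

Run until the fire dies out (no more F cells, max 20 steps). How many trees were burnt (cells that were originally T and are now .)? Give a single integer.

Answer: 24

Derivation:
Step 1: +6 fires, +2 burnt (F count now 6)
Step 2: +8 fires, +6 burnt (F count now 8)
Step 3: +5 fires, +8 burnt (F count now 5)
Step 4: +2 fires, +5 burnt (F count now 2)
Step 5: +3 fires, +2 burnt (F count now 3)
Step 6: +0 fires, +3 burnt (F count now 0)
Fire out after step 6
Initially T: 25, now '.': 35
Total burnt (originally-T cells now '.'): 24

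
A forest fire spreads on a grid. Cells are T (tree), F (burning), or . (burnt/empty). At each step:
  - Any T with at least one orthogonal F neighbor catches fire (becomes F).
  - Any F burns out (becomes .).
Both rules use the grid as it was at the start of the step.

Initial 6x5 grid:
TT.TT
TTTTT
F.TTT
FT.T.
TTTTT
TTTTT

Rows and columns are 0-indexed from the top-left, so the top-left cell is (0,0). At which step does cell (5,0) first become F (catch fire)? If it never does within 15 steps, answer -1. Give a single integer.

Step 1: cell (5,0)='T' (+3 fires, +2 burnt)
Step 2: cell (5,0)='F' (+4 fires, +3 burnt)
  -> target ignites at step 2
Step 3: cell (5,0)='.' (+4 fires, +4 burnt)
Step 4: cell (5,0)='.' (+4 fires, +4 burnt)
Step 5: cell (5,0)='.' (+6 fires, +4 burnt)
Step 6: cell (5,0)='.' (+3 fires, +6 burnt)
Step 7: cell (5,0)='.' (+0 fires, +3 burnt)
  fire out at step 7

2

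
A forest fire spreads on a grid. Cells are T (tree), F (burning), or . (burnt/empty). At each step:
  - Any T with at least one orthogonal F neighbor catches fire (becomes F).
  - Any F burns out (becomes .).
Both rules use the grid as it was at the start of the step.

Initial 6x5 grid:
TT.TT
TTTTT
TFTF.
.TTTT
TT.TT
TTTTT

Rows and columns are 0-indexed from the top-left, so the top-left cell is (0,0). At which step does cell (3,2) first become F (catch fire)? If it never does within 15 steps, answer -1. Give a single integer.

Step 1: cell (3,2)='T' (+6 fires, +2 burnt)
Step 2: cell (3,2)='F' (+9 fires, +6 burnt)
  -> target ignites at step 2
Step 3: cell (3,2)='.' (+6 fires, +9 burnt)
Step 4: cell (3,2)='.' (+3 fires, +6 burnt)
Step 5: cell (3,2)='.' (+0 fires, +3 burnt)
  fire out at step 5

2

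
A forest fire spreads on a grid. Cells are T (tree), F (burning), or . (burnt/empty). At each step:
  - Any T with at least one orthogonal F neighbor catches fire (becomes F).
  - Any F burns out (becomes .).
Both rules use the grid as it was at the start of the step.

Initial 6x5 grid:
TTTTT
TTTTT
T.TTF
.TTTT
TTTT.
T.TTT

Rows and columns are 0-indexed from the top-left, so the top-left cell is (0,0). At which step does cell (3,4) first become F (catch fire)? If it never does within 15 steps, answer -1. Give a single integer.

Step 1: cell (3,4)='F' (+3 fires, +1 burnt)
  -> target ignites at step 1
Step 2: cell (3,4)='.' (+4 fires, +3 burnt)
Step 3: cell (3,4)='.' (+4 fires, +4 burnt)
Step 4: cell (3,4)='.' (+5 fires, +4 burnt)
Step 5: cell (3,4)='.' (+5 fires, +5 burnt)
Step 6: cell (3,4)='.' (+3 fires, +5 burnt)
Step 7: cell (3,4)='.' (+1 fires, +3 burnt)
Step 8: cell (3,4)='.' (+0 fires, +1 burnt)
  fire out at step 8

1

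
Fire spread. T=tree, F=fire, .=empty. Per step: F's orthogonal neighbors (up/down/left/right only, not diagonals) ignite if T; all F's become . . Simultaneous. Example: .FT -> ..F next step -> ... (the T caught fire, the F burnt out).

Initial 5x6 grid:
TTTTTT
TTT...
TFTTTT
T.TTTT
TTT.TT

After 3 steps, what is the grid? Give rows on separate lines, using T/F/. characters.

Step 1: 3 trees catch fire, 1 burn out
  TTTTTT
  TFT...
  F.FTTT
  T.TTTT
  TTT.TT
Step 2: 6 trees catch fire, 3 burn out
  TFTTTT
  F.F...
  ...FTT
  F.FTTT
  TTT.TT
Step 3: 6 trees catch fire, 6 burn out
  F.FTTT
  ......
  ....FT
  ...FTT
  FTF.TT

F.FTTT
......
....FT
...FTT
FTF.TT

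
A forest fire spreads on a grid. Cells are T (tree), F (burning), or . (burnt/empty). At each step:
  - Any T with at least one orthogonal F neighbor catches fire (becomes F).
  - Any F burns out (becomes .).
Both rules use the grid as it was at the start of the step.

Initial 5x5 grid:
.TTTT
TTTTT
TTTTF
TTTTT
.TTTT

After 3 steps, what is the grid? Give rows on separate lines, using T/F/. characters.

Step 1: 3 trees catch fire, 1 burn out
  .TTTT
  TTTTF
  TTTF.
  TTTTF
  .TTTT
Step 2: 5 trees catch fire, 3 burn out
  .TTTF
  TTTF.
  TTF..
  TTTF.
  .TTTF
Step 3: 5 trees catch fire, 5 burn out
  .TTF.
  TTF..
  TF...
  TTF..
  .TTF.

.TTF.
TTF..
TF...
TTF..
.TTF.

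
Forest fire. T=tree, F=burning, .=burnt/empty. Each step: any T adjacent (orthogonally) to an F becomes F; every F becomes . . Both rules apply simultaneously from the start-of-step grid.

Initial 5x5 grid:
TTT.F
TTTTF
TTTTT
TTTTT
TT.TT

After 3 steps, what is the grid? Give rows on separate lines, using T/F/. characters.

Step 1: 2 trees catch fire, 2 burn out
  TTT..
  TTTF.
  TTTTF
  TTTTT
  TT.TT
Step 2: 3 trees catch fire, 2 burn out
  TTT..
  TTF..
  TTTF.
  TTTTF
  TT.TT
Step 3: 5 trees catch fire, 3 burn out
  TTF..
  TF...
  TTF..
  TTTF.
  TT.TF

TTF..
TF...
TTF..
TTTF.
TT.TF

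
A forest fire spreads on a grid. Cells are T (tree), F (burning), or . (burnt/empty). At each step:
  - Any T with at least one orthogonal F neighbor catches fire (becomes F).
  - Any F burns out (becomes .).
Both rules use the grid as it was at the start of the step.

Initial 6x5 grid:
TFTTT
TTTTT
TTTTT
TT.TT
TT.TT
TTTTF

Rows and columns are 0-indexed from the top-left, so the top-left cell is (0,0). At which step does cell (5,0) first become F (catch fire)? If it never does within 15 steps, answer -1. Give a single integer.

Step 1: cell (5,0)='T' (+5 fires, +2 burnt)
Step 2: cell (5,0)='T' (+7 fires, +5 burnt)
Step 3: cell (5,0)='T' (+8 fires, +7 burnt)
Step 4: cell (5,0)='F' (+5 fires, +8 burnt)
  -> target ignites at step 4
Step 5: cell (5,0)='.' (+1 fires, +5 burnt)
Step 6: cell (5,0)='.' (+0 fires, +1 burnt)
  fire out at step 6

4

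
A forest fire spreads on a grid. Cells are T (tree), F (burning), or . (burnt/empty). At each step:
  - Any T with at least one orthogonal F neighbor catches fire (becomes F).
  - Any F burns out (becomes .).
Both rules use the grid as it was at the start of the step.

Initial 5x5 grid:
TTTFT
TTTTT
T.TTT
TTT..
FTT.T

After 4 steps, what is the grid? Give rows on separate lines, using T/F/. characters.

Step 1: 5 trees catch fire, 2 burn out
  TTF.F
  TTTFT
  T.TTT
  FTT..
  .FT.T
Step 2: 7 trees catch fire, 5 burn out
  TF...
  TTF.F
  F.TFT
  .FT..
  ..F.T
Step 3: 6 trees catch fire, 7 burn out
  F....
  FF...
  ..F.F
  ..F..
  ....T
Step 4: 0 trees catch fire, 6 burn out
  .....
  .....
  .....
  .....
  ....T

.....
.....
.....
.....
....T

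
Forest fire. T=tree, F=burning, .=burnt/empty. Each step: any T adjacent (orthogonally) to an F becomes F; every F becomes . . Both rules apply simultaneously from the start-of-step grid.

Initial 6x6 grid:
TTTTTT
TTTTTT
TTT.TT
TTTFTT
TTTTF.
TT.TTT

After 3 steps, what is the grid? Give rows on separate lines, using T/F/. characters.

Step 1: 4 trees catch fire, 2 burn out
  TTTTTT
  TTTTTT
  TTT.TT
  TTF.FT
  TTTF..
  TT.TFT
Step 2: 7 trees catch fire, 4 burn out
  TTTTTT
  TTTTTT
  TTF.FT
  TF...F
  TTF...
  TT.F.F
Step 3: 6 trees catch fire, 7 burn out
  TTTTTT
  TTFTFT
  TF...F
  F.....
  TF....
  TT....

TTTTTT
TTFTFT
TF...F
F.....
TF....
TT....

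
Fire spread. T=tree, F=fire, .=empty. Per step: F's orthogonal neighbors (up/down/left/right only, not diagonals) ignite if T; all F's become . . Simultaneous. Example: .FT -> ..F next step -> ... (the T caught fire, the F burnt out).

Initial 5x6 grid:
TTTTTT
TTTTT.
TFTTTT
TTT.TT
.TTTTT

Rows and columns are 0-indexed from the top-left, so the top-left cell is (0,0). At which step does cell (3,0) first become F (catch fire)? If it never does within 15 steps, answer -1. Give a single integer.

Step 1: cell (3,0)='T' (+4 fires, +1 burnt)
Step 2: cell (3,0)='F' (+7 fires, +4 burnt)
  -> target ignites at step 2
Step 3: cell (3,0)='.' (+5 fires, +7 burnt)
Step 4: cell (3,0)='.' (+5 fires, +5 burnt)
Step 5: cell (3,0)='.' (+3 fires, +5 burnt)
Step 6: cell (3,0)='.' (+2 fires, +3 burnt)
Step 7: cell (3,0)='.' (+0 fires, +2 burnt)
  fire out at step 7

2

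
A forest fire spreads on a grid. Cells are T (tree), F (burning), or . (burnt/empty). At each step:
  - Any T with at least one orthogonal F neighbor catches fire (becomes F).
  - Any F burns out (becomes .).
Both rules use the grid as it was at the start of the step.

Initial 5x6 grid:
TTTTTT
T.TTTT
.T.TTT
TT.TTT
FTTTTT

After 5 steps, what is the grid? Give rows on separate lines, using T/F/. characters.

Step 1: 2 trees catch fire, 1 burn out
  TTTTTT
  T.TTTT
  .T.TTT
  FT.TTT
  .FTTTT
Step 2: 2 trees catch fire, 2 burn out
  TTTTTT
  T.TTTT
  .T.TTT
  .F.TTT
  ..FTTT
Step 3: 2 trees catch fire, 2 burn out
  TTTTTT
  T.TTTT
  .F.TTT
  ...TTT
  ...FTT
Step 4: 2 trees catch fire, 2 burn out
  TTTTTT
  T.TTTT
  ...TTT
  ...FTT
  ....FT
Step 5: 3 trees catch fire, 2 burn out
  TTTTTT
  T.TTTT
  ...FTT
  ....FT
  .....F

TTTTTT
T.TTTT
...FTT
....FT
.....F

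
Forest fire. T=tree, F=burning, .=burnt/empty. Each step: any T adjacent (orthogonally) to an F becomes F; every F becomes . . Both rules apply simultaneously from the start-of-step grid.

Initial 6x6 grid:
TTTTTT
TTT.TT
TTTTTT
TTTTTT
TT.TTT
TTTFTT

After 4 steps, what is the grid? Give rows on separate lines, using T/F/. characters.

Step 1: 3 trees catch fire, 1 burn out
  TTTTTT
  TTT.TT
  TTTTTT
  TTTTTT
  TT.FTT
  TTF.FT
Step 2: 4 trees catch fire, 3 burn out
  TTTTTT
  TTT.TT
  TTTTTT
  TTTFTT
  TT..FT
  TF...F
Step 3: 6 trees catch fire, 4 burn out
  TTTTTT
  TTT.TT
  TTTFTT
  TTF.FT
  TF...F
  F.....
Step 4: 5 trees catch fire, 6 burn out
  TTTTTT
  TTT.TT
  TTF.FT
  TF...F
  F.....
  ......

TTTTTT
TTT.TT
TTF.FT
TF...F
F.....
......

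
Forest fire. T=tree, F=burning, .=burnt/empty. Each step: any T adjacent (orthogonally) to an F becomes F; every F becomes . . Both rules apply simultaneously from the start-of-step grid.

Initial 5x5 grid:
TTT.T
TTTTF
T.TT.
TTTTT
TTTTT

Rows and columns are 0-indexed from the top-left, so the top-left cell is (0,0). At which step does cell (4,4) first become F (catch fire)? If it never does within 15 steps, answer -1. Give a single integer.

Step 1: cell (4,4)='T' (+2 fires, +1 burnt)
Step 2: cell (4,4)='T' (+2 fires, +2 burnt)
Step 3: cell (4,4)='T' (+4 fires, +2 burnt)
Step 4: cell (4,4)='T' (+5 fires, +4 burnt)
Step 5: cell (4,4)='F' (+5 fires, +5 burnt)
  -> target ignites at step 5
Step 6: cell (4,4)='.' (+2 fires, +5 burnt)
Step 7: cell (4,4)='.' (+1 fires, +2 burnt)
Step 8: cell (4,4)='.' (+0 fires, +1 burnt)
  fire out at step 8

5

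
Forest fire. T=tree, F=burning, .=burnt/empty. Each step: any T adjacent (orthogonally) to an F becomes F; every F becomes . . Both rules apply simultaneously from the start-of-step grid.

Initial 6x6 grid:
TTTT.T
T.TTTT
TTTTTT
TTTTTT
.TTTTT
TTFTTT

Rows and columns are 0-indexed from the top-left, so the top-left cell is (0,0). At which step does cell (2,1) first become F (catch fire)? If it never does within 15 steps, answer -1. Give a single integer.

Step 1: cell (2,1)='T' (+3 fires, +1 burnt)
Step 2: cell (2,1)='T' (+5 fires, +3 burnt)
Step 3: cell (2,1)='T' (+5 fires, +5 burnt)
Step 4: cell (2,1)='F' (+6 fires, +5 burnt)
  -> target ignites at step 4
Step 5: cell (2,1)='.' (+5 fires, +6 burnt)
Step 6: cell (2,1)='.' (+5 fires, +5 burnt)
Step 7: cell (2,1)='.' (+2 fires, +5 burnt)
Step 8: cell (2,1)='.' (+1 fires, +2 burnt)
Step 9: cell (2,1)='.' (+0 fires, +1 burnt)
  fire out at step 9

4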